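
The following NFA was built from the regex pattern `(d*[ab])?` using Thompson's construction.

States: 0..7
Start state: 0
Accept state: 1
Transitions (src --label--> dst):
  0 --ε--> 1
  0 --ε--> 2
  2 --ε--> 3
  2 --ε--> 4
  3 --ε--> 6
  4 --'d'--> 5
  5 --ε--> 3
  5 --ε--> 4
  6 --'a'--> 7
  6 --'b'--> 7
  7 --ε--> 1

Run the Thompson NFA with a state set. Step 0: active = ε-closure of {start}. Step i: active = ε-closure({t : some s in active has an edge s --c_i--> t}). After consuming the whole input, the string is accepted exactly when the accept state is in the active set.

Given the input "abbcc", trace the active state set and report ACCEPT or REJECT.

Answer: REJECT

Steps:
initial (ε-close {0}): {0,1,2,3,4,6}
'a' @ 1: {1,7}  [accepting]
'b' @ 2: {}  — dead — no transitions
rest 'bcc' ignored (set empty)
final: {}; accept 1 not in set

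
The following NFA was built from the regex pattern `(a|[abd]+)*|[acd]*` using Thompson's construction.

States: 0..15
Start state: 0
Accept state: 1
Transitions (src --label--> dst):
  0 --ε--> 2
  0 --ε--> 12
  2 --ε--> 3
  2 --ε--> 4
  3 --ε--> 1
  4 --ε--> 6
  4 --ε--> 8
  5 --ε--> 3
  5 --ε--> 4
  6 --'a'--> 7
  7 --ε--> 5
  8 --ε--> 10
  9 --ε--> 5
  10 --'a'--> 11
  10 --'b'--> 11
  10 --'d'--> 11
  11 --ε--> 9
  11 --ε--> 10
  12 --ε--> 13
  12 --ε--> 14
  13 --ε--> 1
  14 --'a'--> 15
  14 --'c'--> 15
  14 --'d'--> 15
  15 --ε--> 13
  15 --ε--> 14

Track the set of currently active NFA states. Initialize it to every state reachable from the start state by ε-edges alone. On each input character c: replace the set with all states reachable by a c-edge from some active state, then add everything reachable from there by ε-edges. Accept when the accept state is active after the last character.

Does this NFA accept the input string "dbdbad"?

Answer: ACCEPT

Trace:
initial (ε-close {0}): {0,1,2,3,4,6,8,10,12,13,14}
'd' @ 1: {1,3,4,5,6,8,9,10,11,13,14,15}  ✓accept
'b' @ 2: {1,3,4,5,6,8,9,10,11}  ✓accept
'd' @ 3: {1,3,4,5,6,8,9,10,11}  ✓accept
'b' @ 4: {1,3,4,5,6,8,9,10,11}  ✓accept
'a' @ 5: {1,3,4,5,6,7,8,9,10,11}  ✓accept
'd' @ 6: {1,3,4,5,6,8,9,10,11}  ✓accept
after full input: {1,3,4,5,6,8,9,10,11}  (accept=1 in)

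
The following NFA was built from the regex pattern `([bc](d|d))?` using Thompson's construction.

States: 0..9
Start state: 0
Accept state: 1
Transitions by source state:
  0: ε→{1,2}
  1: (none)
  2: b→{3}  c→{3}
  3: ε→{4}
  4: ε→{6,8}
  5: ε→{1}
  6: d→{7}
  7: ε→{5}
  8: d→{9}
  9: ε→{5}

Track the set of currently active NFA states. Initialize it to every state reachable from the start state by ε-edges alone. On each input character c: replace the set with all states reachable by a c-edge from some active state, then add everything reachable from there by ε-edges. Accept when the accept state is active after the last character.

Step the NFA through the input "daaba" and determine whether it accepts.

start: ε-closure({0}) = {0,1,2}
'd' @ 1: {}  — no active states
rest 'aaba' ignored (set empty)
after full input: {}  (accept=1 not in)

Answer: REJECT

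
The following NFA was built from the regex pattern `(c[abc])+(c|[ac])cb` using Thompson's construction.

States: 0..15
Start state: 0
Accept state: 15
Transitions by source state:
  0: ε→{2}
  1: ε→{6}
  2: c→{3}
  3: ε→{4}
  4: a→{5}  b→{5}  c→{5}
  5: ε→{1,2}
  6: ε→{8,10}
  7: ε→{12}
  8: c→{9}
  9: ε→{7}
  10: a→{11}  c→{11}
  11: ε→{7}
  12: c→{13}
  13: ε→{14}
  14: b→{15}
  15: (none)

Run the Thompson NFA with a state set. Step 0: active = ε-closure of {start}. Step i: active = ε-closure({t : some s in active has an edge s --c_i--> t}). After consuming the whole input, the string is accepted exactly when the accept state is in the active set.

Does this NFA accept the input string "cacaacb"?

start: ε-closure({0}) = {0,2}
'c' @ 1: {3,4}
'a' @ 2: {1,2,5,6,8,10}
'c' @ 3: {3,4,7,9,11,12}
'a' @ 4: {1,2,5,6,8,10}
'a' @ 5: {7,11,12}
'c' @ 6: {13,14}
'b' @ 7: {15}  [accepting]
end set {15} — state 15 in

Answer: ACCEPT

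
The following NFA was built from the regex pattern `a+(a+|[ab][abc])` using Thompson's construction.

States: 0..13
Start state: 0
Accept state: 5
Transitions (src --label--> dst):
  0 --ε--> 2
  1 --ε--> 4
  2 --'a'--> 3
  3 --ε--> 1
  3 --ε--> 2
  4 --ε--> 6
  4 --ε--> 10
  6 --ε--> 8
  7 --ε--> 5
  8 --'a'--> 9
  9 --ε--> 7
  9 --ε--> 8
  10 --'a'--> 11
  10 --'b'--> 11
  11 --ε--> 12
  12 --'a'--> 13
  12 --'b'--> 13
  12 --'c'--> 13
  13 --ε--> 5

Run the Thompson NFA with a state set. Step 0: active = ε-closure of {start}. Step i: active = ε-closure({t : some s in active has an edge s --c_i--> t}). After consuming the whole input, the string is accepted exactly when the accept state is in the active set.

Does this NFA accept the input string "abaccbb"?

initial (ε-close {0}): {0,2}
'a' @ 1: {1,2,3,4,6,8,10}
'b' @ 2: {11,12}
'a' @ 3: {5,13}  [accepting]
'c' @ 4: {}  — state set empty
rest 'cbb' ignored (set empty)
final: {}; accept 5 not in set

Answer: REJECT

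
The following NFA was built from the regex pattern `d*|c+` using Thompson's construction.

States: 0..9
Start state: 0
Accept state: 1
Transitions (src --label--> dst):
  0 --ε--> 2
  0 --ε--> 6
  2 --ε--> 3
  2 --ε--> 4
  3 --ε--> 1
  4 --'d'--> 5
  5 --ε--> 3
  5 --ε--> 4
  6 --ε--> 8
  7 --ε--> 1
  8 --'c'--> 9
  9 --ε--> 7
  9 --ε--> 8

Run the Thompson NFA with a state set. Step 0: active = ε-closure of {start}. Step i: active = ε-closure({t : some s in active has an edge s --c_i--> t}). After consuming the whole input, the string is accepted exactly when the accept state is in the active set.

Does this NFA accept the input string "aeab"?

Answer: REJECT

Derivation:
start: ε-closure({0}) = {0,1,2,3,4,6,8}
'a' @ 1: {}  — dead — no transitions
rest 'eab' ignored (set empty)
after full input: {}  (accept=1 not in)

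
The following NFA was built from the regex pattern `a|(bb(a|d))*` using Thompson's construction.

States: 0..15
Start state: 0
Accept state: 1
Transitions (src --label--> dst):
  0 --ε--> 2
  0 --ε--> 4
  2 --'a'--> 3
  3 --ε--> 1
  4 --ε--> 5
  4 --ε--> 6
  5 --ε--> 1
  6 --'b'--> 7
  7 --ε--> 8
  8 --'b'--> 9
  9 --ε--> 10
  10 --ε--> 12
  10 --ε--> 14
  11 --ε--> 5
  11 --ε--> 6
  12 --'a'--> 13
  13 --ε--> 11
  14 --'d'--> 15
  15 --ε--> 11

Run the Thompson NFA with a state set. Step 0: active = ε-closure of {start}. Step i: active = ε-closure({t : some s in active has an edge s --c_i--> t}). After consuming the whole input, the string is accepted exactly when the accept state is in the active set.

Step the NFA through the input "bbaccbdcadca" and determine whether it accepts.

initial (ε-close {0}): {0,1,2,4,5,6}
'b' @ 1: {7,8}
'b' @ 2: {9,10,12,14}
'a' @ 3: {1,5,6,11,13}  [accepting]
'c' @ 4: {}  — no active states
rest 'cbdcadca' ignored (set empty)
final: {}; accept 1 not in set

Answer: REJECT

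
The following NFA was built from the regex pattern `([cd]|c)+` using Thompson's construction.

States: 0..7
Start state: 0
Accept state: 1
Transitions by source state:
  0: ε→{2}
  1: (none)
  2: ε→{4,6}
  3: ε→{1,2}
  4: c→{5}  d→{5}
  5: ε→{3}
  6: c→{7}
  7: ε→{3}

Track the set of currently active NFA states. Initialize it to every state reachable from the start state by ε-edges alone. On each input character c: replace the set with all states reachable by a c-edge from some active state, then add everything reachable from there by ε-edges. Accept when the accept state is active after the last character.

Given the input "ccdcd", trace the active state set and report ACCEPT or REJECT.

Answer: ACCEPT

Derivation:
S₀ = ε-closure({0}) = {0,2,4,6}
'c' @ 1: {1,2,3,4,5,6,7}  ✓accept
'c' @ 2: {1,2,3,4,5,6,7}  ✓accept
'd' @ 3: {1,2,3,4,5,6}  ✓accept
'c' @ 4: {1,2,3,4,5,6,7}  ✓accept
'd' @ 5: {1,2,3,4,5,6}  ✓accept
end set {1,2,3,4,5,6} — state 1 in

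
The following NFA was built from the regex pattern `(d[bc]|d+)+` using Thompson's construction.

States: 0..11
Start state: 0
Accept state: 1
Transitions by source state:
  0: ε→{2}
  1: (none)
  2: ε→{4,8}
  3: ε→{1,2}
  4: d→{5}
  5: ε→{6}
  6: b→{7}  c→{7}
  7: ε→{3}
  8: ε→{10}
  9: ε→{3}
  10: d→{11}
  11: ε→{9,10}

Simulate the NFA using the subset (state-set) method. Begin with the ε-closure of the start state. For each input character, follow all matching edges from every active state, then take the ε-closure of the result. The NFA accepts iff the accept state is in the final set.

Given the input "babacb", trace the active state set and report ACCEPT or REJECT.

Answer: REJECT

Steps:
S₀ = ε-closure({0}) = {0,2,4,8,10}
'b' @ 1: {}  — state set empty
rest 'abacb' ignored (set empty)
final: {}; accept 1 not in set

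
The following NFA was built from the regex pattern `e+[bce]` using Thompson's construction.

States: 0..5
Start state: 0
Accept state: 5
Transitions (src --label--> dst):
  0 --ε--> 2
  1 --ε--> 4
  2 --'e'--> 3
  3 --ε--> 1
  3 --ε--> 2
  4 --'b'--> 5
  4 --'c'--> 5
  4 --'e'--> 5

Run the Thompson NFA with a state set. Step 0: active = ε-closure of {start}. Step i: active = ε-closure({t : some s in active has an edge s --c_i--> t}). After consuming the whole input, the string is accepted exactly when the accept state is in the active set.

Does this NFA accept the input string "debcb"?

Answer: REJECT

Trace:
start: ε-closure({0}) = {0,2}
'd' @ 1: {}  — dead — no transitions
rest 'ebcb' ignored (set empty)
end set {} — state 5 not in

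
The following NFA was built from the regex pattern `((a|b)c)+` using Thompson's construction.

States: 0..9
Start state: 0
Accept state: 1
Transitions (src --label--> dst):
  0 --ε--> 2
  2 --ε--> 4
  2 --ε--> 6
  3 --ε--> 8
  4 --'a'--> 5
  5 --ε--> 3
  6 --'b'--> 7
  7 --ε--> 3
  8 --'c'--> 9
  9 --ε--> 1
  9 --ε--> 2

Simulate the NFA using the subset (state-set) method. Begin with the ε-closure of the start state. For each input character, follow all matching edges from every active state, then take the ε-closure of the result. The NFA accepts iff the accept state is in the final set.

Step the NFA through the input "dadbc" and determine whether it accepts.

S₀ = ε-closure({0}) = {0,2,4,6}
'd' @ 1: {}  — no active states
rest 'adbc' ignored (set empty)
final: {}; accept 1 not in set

Answer: REJECT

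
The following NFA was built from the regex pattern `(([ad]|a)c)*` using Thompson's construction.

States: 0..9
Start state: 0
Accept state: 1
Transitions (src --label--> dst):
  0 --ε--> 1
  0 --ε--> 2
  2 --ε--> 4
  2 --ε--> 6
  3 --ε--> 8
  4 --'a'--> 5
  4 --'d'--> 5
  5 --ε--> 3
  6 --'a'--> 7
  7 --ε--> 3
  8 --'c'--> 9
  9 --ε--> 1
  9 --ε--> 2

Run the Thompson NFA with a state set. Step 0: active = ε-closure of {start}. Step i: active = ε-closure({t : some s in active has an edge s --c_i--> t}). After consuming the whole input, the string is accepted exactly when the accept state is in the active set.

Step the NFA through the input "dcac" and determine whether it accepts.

Answer: ACCEPT

Trace:
initial (ε-close {0}): {0,1,2,4,6}
'd' @ 1: {3,5,8}
'c' @ 2: {1,2,4,6,9}  (accept∈set)
'a' @ 3: {3,5,7,8}
'c' @ 4: {1,2,4,6,9}  (accept∈set)
after full input: {1,2,4,6,9}  (accept=1 in)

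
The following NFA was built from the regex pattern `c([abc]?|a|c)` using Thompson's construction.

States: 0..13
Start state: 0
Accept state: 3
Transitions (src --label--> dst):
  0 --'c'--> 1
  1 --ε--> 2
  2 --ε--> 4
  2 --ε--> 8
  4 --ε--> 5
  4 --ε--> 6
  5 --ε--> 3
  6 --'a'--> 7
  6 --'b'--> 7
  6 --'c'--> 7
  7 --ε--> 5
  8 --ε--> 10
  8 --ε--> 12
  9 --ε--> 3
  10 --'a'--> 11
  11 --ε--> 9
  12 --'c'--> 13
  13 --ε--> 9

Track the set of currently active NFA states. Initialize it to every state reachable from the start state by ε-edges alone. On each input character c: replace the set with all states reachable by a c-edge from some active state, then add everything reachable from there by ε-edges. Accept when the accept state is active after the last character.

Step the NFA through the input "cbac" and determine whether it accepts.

S₀ = ε-closure({0}) = {0}
'c' @ 1: {1,2,3,4,5,6,8,10,12}  ✓accept
'b' @ 2: {3,5,7}  ✓accept
'a' @ 3: {}  — no active states
rest 'c' ignored (set empty)
end set {} — state 3 not in

Answer: REJECT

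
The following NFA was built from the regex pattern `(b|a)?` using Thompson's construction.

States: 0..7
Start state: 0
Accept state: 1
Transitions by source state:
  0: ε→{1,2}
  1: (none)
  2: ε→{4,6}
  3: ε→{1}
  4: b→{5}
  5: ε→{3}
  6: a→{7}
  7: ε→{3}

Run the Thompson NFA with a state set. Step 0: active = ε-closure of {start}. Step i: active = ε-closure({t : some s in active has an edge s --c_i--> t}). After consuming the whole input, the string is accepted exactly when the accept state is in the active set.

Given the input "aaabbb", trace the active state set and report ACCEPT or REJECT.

Answer: REJECT

Trace:
S₀ = ε-closure({0}) = {0,1,2,4,6}
'a' @ 1: {1,3,7}  ✓accept
'a' @ 2: {}  — dead — no transitions
rest 'abbb' ignored (set empty)
end set {} — state 1 not in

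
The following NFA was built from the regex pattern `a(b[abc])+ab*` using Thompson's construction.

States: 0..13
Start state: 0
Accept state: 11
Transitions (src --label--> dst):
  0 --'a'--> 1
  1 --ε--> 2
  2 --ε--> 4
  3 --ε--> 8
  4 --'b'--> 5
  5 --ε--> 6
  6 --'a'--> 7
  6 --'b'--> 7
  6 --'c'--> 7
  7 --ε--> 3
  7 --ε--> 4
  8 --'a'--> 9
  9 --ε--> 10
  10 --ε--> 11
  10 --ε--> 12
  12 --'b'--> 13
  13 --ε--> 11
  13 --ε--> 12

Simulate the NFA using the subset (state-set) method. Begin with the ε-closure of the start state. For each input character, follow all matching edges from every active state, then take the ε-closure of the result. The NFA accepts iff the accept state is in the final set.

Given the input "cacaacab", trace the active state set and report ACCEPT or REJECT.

start: ε-closure({0}) = {0}
'c' @ 1: {}  — state set empty
rest 'acaacab' ignored (set empty)
after full input: {}  (accept=11 not in)

Answer: REJECT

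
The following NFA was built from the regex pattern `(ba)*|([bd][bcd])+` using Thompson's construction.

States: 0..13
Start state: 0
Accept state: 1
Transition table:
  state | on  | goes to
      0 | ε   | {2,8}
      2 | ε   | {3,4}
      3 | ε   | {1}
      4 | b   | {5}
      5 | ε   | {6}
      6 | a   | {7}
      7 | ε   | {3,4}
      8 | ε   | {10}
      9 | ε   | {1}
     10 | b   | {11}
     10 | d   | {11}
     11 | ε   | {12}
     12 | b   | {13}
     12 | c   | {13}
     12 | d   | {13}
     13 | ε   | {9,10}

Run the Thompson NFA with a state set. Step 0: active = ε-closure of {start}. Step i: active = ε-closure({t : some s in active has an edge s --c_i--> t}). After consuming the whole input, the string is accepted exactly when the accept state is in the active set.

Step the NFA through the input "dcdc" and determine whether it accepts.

Answer: ACCEPT

Trace:
initial (ε-close {0}): {0,1,2,3,4,8,10}
'd' @ 1: {11,12}
'c' @ 2: {1,9,10,13}  (accept∈set)
'd' @ 3: {11,12}
'c' @ 4: {1,9,10,13}  (accept∈set)
after full input: {1,9,10,13}  (accept=1 in)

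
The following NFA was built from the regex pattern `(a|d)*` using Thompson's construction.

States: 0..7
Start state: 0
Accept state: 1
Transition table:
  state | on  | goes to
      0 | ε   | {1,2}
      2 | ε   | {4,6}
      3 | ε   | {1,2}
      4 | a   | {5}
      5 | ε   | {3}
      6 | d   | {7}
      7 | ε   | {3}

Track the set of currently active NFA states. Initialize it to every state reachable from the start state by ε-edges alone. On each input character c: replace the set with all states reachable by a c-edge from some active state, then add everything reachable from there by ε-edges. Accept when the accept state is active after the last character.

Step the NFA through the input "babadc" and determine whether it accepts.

Answer: REJECT

Steps:
S₀ = ε-closure({0}) = {0,1,2,4,6}
'b' @ 1: {}  — dead — no transitions
rest 'abadc' ignored (set empty)
final: {}; accept 1 not in set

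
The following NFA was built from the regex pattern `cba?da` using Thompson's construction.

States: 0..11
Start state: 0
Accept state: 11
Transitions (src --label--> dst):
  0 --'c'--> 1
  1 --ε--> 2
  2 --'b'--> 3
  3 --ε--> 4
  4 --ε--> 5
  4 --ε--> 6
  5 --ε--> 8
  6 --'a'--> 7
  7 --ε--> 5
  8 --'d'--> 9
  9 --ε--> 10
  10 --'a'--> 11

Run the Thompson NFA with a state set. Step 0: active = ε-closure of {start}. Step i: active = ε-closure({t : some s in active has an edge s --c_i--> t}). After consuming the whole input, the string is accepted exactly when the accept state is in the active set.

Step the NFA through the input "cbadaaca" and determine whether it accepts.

S₀ = ε-closure({0}) = {0}
'c' @ 1: {1,2}
'b' @ 2: {3,4,5,6,8}
'a' @ 3: {5,7,8}
'd' @ 4: {9,10}
'a' @ 5: {11}  (accept∈set)
'a' @ 6: {}  — no active states
rest 'ca' ignored (set empty)
final: {}; accept 11 not in set

Answer: REJECT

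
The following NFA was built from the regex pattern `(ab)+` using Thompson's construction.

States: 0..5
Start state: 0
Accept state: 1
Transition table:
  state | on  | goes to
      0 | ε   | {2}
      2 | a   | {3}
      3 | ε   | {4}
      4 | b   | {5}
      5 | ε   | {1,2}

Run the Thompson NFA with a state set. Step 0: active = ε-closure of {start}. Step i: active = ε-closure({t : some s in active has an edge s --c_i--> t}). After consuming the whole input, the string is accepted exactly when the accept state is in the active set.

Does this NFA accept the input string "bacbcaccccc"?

Answer: REJECT

Trace:
start: ε-closure({0}) = {0,2}
'b' @ 1: {}  — state set empty
rest 'acbcaccccc' ignored (set empty)
end set {} — state 1 not in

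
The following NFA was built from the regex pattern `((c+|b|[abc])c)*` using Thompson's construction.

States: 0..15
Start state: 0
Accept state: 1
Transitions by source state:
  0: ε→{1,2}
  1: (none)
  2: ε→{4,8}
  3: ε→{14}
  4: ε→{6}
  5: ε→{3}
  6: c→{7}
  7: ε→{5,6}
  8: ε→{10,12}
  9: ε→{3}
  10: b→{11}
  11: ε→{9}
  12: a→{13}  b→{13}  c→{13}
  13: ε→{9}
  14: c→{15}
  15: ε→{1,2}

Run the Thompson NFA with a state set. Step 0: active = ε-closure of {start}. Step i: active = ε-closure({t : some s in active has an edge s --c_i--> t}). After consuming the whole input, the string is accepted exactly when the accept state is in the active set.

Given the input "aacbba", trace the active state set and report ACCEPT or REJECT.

S₀ = ε-closure({0}) = {0,1,2,4,6,8,10,12}
'a' @ 1: {3,9,13,14}
'a' @ 2: {}  — state set empty
rest 'cbba' ignored (set empty)
end set {} — state 1 not in

Answer: REJECT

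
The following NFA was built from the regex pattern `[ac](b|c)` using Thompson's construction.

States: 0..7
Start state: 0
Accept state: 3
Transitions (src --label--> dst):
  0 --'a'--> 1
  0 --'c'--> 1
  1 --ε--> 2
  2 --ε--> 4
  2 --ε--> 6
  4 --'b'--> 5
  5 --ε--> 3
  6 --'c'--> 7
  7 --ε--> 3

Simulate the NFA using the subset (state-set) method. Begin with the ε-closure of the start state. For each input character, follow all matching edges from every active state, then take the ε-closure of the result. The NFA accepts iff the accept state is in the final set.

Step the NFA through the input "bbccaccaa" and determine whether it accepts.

initial (ε-close {0}): {0}
'b' @ 1: {}  — no active states
rest 'bccaccaa' ignored (set empty)
end set {} — state 3 not in

Answer: REJECT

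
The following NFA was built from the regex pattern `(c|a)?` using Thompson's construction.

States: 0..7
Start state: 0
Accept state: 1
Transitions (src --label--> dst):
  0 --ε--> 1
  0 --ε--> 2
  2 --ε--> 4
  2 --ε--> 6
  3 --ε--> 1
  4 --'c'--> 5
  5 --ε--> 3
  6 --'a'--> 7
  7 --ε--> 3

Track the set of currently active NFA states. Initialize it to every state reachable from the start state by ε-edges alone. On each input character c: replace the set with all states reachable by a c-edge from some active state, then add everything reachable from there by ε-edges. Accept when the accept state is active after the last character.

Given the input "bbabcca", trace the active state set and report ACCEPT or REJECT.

Answer: REJECT

Trace:
S₀ = ε-closure({0}) = {0,1,2,4,6}
'b' @ 1: {}  — dead — no transitions
rest 'babcca' ignored (set empty)
end set {} — state 1 not in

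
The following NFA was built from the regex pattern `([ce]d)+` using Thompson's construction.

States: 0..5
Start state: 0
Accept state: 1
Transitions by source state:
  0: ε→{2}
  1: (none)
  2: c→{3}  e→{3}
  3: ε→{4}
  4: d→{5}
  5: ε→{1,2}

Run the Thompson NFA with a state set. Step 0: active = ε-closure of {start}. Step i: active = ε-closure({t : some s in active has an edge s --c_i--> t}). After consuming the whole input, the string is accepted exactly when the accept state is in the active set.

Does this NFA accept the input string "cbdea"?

Answer: REJECT

Derivation:
initial (ε-close {0}): {0,2}
'c' @ 1: {3,4}
'b' @ 2: {}  — state set empty
rest 'dea' ignored (set empty)
final: {}; accept 1 not in set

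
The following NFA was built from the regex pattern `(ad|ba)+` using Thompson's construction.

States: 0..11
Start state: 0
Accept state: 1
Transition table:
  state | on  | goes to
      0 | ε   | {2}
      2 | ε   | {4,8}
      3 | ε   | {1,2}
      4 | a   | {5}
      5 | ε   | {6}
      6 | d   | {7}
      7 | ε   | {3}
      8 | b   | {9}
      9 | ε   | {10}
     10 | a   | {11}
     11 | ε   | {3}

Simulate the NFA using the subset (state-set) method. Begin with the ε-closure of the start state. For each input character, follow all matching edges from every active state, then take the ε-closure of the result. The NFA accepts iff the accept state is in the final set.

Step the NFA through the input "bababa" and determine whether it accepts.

Answer: ACCEPT

Steps:
initial (ε-close {0}): {0,2,4,8}
'b' @ 1: {9,10}
'a' @ 2: {1,2,3,4,8,11}  ✓accept
'b' @ 3: {9,10}
'a' @ 4: {1,2,3,4,8,11}  ✓accept
'b' @ 5: {9,10}
'a' @ 6: {1,2,3,4,8,11}  ✓accept
after full input: {1,2,3,4,8,11}  (accept=1 in)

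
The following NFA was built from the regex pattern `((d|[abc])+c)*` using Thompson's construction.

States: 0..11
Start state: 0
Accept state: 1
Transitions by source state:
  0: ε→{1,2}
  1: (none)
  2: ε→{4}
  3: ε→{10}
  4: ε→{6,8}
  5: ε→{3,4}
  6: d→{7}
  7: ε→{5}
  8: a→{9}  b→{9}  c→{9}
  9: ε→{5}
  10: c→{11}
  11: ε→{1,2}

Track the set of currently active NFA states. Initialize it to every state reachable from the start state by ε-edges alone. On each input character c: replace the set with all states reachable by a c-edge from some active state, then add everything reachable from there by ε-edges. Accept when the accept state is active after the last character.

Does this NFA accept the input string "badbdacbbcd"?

start: ε-closure({0}) = {0,1,2,4,6,8}
'b' @ 1: {3,4,5,6,8,9,10}
'a' @ 2: {3,4,5,6,8,9,10}
'd' @ 3: {3,4,5,6,7,8,10}
'b' @ 4: {3,4,5,6,8,9,10}
'd' @ 5: {3,4,5,6,7,8,10}
'a' @ 6: {3,4,5,6,8,9,10}
'c' @ 7: {1,2,3,4,5,6,8,9,10,11}  [accepting]
'b' @ 8: {3,4,5,6,8,9,10}
'b' @ 9: {3,4,5,6,8,9,10}
'c' @ 10: {1,2,3,4,5,6,8,9,10,11}  [accepting]
'd' @ 11: {3,4,5,6,7,8,10}
final: {3,4,5,6,7,8,10}; accept 1 not in set

Answer: REJECT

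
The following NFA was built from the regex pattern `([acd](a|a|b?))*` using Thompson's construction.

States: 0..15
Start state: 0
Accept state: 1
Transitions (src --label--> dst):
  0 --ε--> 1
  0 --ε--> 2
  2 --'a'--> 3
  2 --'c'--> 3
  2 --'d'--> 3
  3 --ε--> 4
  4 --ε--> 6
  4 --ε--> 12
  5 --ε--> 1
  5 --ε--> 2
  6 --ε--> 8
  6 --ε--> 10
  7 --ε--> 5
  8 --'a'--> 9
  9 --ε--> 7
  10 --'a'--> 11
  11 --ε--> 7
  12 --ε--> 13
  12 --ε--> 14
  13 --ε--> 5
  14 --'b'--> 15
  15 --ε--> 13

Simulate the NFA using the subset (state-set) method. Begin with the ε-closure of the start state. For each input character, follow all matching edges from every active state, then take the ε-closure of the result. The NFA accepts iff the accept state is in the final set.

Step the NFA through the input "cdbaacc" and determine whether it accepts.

Answer: ACCEPT

Derivation:
initial (ε-close {0}): {0,1,2}
'c' @ 1: {1,2,3,4,5,6,8,10,12,13,14}  [accepting]
'd' @ 2: {1,2,3,4,5,6,8,10,12,13,14}  [accepting]
'b' @ 3: {1,2,5,13,15}  [accepting]
'a' @ 4: {1,2,3,4,5,6,8,10,12,13,14}  [accepting]
'a' @ 5: {1,2,3,4,5,6,7,8,9,10,11,12,13,14}  [accepting]
'c' @ 6: {1,2,3,4,5,6,8,10,12,13,14}  [accepting]
'c' @ 7: {1,2,3,4,5,6,8,10,12,13,14}  [accepting]
end set {1,2,3,4,5,6,8,10,12,13,14} — state 1 in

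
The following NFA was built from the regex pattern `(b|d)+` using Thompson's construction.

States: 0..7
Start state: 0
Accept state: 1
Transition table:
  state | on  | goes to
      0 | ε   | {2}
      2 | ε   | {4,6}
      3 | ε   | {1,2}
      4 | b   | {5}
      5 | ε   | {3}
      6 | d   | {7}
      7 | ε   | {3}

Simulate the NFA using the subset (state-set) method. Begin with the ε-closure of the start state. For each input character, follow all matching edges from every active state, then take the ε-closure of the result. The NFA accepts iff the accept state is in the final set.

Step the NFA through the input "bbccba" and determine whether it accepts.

S₀ = ε-closure({0}) = {0,2,4,6}
'b' @ 1: {1,2,3,4,5,6}  [accepting]
'b' @ 2: {1,2,3,4,5,6}  [accepting]
'c' @ 3: {}  — no active states
rest 'cba' ignored (set empty)
end set {} — state 1 not in

Answer: REJECT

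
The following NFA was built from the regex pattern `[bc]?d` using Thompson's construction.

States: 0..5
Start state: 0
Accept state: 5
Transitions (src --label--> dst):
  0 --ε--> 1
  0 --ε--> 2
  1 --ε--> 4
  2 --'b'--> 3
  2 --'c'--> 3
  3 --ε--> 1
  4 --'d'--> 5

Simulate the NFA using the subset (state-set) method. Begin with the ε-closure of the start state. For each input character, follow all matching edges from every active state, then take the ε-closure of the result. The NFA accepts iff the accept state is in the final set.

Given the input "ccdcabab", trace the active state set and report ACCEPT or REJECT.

Answer: REJECT

Derivation:
S₀ = ε-closure({0}) = {0,1,2,4}
'c' @ 1: {1,3,4}
'c' @ 2: {}  — no active states
rest 'dcabab' ignored (set empty)
final: {}; accept 5 not in set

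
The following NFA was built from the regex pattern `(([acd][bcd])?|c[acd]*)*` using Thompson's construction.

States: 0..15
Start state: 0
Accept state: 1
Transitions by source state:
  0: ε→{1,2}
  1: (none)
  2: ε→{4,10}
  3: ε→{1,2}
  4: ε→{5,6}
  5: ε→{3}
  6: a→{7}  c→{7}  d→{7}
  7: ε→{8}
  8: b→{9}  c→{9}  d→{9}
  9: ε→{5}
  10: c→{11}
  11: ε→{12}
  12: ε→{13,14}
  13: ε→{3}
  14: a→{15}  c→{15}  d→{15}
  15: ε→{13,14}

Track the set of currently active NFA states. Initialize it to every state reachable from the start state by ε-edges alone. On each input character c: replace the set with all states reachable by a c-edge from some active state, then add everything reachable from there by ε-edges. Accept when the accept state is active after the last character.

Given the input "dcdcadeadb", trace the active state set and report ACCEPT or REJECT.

Answer: REJECT

Steps:
S₀ = ε-closure({0}) = {0,1,2,3,4,5,6,10}
'd' @ 1: {7,8}
'c' @ 2: {1,2,3,4,5,6,9,10}  ✓accept
'd' @ 3: {7,8}
'c' @ 4: {1,2,3,4,5,6,9,10}  ✓accept
'a' @ 5: {7,8}
'd' @ 6: {1,2,3,4,5,6,9,10}  ✓accept
'e' @ 7: {}  — dead — no transitions
rest 'adb' ignored (set empty)
final: {}; accept 1 not in set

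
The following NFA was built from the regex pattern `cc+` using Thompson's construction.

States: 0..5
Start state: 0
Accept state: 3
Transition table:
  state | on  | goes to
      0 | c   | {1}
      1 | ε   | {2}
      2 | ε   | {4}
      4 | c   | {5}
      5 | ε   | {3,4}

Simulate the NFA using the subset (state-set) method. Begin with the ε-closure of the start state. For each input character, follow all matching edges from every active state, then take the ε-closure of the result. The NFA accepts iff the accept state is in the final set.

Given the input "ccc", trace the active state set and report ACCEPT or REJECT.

Answer: ACCEPT

Trace:
initial (ε-close {0}): {0}
'c' @ 1: {1,2,4}
'c' @ 2: {3,4,5}  [accepting]
'c' @ 3: {3,4,5}  [accepting]
end set {3,4,5} — state 3 in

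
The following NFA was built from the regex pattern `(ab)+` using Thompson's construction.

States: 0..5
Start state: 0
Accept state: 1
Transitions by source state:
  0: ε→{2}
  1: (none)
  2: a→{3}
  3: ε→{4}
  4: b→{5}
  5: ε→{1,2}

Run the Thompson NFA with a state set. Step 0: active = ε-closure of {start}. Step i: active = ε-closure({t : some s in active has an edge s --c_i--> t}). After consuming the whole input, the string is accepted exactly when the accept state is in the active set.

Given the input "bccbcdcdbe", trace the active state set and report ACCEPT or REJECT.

start: ε-closure({0}) = {0,2}
'b' @ 1: {}  — state set empty
rest 'ccbcdcdbe' ignored (set empty)
end set {} — state 1 not in

Answer: REJECT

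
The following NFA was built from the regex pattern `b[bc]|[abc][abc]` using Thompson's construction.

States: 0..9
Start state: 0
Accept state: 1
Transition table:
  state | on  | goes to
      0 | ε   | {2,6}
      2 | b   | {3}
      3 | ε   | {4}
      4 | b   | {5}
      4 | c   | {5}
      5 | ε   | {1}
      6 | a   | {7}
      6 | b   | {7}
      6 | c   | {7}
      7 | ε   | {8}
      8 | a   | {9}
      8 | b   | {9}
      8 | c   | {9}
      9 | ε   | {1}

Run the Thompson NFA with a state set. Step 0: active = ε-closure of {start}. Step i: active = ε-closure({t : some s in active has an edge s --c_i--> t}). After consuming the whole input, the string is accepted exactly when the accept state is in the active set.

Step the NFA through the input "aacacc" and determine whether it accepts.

initial (ε-close {0}): {0,2,6}
'a' @ 1: {7,8}
'a' @ 2: {1,9}  (accept∈set)
'c' @ 3: {}  — no active states
rest 'acc' ignored (set empty)
end set {} — state 1 not in

Answer: REJECT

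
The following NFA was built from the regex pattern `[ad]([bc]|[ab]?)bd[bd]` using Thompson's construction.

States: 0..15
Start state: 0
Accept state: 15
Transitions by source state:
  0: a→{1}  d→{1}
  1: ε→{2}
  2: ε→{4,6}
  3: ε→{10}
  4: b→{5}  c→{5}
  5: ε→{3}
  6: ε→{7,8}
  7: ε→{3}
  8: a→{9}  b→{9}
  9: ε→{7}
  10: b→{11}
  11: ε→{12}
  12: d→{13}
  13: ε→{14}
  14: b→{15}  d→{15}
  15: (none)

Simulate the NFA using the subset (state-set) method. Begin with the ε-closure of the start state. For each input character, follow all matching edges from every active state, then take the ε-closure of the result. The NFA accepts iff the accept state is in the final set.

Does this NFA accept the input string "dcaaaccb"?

initial (ε-close {0}): {0}
'd' @ 1: {1,2,3,4,6,7,8,10}
'c' @ 2: {3,5,10}
'a' @ 3: {}  — state set empty
rest 'aaccb' ignored (set empty)
after full input: {}  (accept=15 not in)

Answer: REJECT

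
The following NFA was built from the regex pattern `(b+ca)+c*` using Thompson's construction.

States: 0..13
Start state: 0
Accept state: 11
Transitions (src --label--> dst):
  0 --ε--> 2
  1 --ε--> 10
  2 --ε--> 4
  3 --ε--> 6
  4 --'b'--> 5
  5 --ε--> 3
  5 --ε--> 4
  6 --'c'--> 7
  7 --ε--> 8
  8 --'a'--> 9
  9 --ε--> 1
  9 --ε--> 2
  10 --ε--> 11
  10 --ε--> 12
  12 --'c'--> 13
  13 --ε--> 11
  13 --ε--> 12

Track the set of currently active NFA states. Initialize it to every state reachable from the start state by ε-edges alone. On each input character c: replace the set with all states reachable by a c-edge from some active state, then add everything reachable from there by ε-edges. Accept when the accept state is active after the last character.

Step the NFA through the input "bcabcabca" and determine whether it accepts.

Answer: ACCEPT

Trace:
initial (ε-close {0}): {0,2,4}
'b' @ 1: {3,4,5,6}
'c' @ 2: {7,8}
'a' @ 3: {1,2,4,9,10,11,12}  ✓accept
'b' @ 4: {3,4,5,6}
'c' @ 5: {7,8}
'a' @ 6: {1,2,4,9,10,11,12}  ✓accept
'b' @ 7: {3,4,5,6}
'c' @ 8: {7,8}
'a' @ 9: {1,2,4,9,10,11,12}  ✓accept
after full input: {1,2,4,9,10,11,12}  (accept=11 in)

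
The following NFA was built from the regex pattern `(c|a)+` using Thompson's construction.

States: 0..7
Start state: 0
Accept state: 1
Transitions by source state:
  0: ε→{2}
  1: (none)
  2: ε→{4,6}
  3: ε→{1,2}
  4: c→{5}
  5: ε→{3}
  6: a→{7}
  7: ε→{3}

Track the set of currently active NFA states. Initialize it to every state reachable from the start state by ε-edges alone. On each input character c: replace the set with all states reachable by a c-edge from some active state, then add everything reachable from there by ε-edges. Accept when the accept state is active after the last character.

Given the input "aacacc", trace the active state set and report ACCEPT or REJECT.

Answer: ACCEPT

Derivation:
S₀ = ε-closure({0}) = {0,2,4,6}
'a' @ 1: {1,2,3,4,6,7}  [accepting]
'a' @ 2: {1,2,3,4,6,7}  [accepting]
'c' @ 3: {1,2,3,4,5,6}  [accepting]
'a' @ 4: {1,2,3,4,6,7}  [accepting]
'c' @ 5: {1,2,3,4,5,6}  [accepting]
'c' @ 6: {1,2,3,4,5,6}  [accepting]
final: {1,2,3,4,5,6}; accept 1 in set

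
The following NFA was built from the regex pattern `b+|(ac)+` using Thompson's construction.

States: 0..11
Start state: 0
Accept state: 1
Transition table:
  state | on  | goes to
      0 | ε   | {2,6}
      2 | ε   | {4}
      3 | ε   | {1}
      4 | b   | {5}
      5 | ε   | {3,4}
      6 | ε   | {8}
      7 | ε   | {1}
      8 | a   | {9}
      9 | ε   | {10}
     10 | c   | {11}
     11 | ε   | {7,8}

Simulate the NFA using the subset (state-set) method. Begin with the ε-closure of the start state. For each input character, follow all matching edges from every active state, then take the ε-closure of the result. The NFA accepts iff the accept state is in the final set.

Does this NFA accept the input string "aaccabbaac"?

Answer: REJECT

Trace:
initial (ε-close {0}): {0,2,4,6,8}
'a' @ 1: {9,10}
'a' @ 2: {}  — state set empty
rest 'ccabbaac' ignored (set empty)
final: {}; accept 1 not in set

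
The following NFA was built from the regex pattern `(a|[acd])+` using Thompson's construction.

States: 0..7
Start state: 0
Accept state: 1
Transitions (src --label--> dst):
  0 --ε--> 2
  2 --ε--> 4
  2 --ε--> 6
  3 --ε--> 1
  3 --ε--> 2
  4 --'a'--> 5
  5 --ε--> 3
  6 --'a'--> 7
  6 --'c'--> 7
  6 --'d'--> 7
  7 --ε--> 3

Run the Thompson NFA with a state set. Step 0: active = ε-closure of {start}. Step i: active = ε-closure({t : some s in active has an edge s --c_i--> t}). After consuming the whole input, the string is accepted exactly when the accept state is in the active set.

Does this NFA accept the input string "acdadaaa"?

start: ε-closure({0}) = {0,2,4,6}
'a' @ 1: {1,2,3,4,5,6,7}  ✓accept
'c' @ 2: {1,2,3,4,6,7}  ✓accept
'd' @ 3: {1,2,3,4,6,7}  ✓accept
'a' @ 4: {1,2,3,4,5,6,7}  ✓accept
'd' @ 5: {1,2,3,4,6,7}  ✓accept
'a' @ 6: {1,2,3,4,5,6,7}  ✓accept
'a' @ 7: {1,2,3,4,5,6,7}  ✓accept
'a' @ 8: {1,2,3,4,5,6,7}  ✓accept
end set {1,2,3,4,5,6,7} — state 1 in

Answer: ACCEPT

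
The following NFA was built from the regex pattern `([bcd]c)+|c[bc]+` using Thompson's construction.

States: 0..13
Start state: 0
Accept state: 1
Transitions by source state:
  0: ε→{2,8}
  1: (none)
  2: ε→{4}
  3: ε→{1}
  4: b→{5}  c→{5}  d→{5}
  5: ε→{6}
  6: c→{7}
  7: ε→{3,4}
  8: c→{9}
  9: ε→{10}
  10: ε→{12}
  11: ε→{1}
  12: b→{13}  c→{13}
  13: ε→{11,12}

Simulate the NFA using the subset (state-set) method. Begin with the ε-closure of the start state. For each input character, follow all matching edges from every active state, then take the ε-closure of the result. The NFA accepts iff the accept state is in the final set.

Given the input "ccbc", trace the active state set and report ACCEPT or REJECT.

Answer: ACCEPT

Derivation:
initial (ε-close {0}): {0,2,4,8}
'c' @ 1: {5,6,9,10,12}
'c' @ 2: {1,3,4,7,11,12,13}  [accepting]
'b' @ 3: {1,5,6,11,12,13}  [accepting]
'c' @ 4: {1,3,4,7,11,12,13}  [accepting]
end set {1,3,4,7,11,12,13} — state 1 in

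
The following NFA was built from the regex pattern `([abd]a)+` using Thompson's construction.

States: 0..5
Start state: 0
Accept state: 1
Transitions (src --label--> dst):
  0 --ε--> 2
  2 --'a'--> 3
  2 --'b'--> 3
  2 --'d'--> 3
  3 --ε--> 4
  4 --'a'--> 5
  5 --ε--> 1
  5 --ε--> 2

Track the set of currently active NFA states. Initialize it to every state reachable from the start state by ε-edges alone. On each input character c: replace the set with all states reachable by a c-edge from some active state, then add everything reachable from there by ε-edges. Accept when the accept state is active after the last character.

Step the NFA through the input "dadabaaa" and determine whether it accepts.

Answer: ACCEPT

Derivation:
start: ε-closure({0}) = {0,2}
'd' @ 1: {3,4}
'a' @ 2: {1,2,5}  (accept∈set)
'd' @ 3: {3,4}
'a' @ 4: {1,2,5}  (accept∈set)
'b' @ 5: {3,4}
'a' @ 6: {1,2,5}  (accept∈set)
'a' @ 7: {3,4}
'a' @ 8: {1,2,5}  (accept∈set)
final: {1,2,5}; accept 1 in set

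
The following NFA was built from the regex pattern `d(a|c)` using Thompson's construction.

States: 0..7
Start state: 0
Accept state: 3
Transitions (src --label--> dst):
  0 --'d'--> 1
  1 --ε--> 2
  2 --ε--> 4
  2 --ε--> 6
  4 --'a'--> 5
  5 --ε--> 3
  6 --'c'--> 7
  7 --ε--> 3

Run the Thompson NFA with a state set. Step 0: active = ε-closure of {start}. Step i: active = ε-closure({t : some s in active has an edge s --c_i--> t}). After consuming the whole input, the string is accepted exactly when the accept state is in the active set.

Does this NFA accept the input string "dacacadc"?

start: ε-closure({0}) = {0}
'd' @ 1: {1,2,4,6}
'a' @ 2: {3,5}  (accept∈set)
'c' @ 3: {}  — state set empty
rest 'acadc' ignored (set empty)
final: {}; accept 3 not in set

Answer: REJECT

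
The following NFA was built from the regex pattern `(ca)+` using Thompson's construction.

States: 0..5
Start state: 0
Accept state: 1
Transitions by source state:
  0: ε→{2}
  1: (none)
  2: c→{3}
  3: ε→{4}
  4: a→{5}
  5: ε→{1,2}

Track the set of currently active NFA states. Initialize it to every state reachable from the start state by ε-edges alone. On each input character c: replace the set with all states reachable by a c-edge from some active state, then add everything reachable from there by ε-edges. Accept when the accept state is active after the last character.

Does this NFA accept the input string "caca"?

start: ε-closure({0}) = {0,2}
'c' @ 1: {3,4}
'a' @ 2: {1,2,5}  ✓accept
'c' @ 3: {3,4}
'a' @ 4: {1,2,5}  ✓accept
final: {1,2,5}; accept 1 in set

Answer: ACCEPT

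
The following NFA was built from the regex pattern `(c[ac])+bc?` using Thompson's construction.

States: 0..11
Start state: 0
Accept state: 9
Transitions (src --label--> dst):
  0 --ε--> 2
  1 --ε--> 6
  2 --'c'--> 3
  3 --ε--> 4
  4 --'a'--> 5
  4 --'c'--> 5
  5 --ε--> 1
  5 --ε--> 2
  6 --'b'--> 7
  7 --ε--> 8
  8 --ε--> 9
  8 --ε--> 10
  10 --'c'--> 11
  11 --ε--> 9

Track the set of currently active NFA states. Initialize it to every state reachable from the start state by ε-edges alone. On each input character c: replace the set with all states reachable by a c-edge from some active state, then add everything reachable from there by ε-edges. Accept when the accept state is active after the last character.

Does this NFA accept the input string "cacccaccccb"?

Answer: ACCEPT

Steps:
S₀ = ε-closure({0}) = {0,2}
'c' @ 1: {3,4}
'a' @ 2: {1,2,5,6}
'c' @ 3: {3,4}
'c' @ 4: {1,2,5,6}
'c' @ 5: {3,4}
'a' @ 6: {1,2,5,6}
'c' @ 7: {3,4}
'c' @ 8: {1,2,5,6}
'c' @ 9: {3,4}
'c' @ 10: {1,2,5,6}
'b' @ 11: {7,8,9,10}  [accepting]
final: {7,8,9,10}; accept 9 in set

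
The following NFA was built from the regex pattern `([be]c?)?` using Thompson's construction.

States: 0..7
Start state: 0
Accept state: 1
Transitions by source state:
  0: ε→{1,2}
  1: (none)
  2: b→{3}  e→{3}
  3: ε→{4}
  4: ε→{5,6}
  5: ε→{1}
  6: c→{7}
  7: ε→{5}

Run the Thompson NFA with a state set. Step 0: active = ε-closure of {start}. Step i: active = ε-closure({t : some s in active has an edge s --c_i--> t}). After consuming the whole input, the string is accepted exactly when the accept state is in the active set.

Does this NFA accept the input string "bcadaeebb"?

Answer: REJECT

Steps:
start: ε-closure({0}) = {0,1,2}
'b' @ 1: {1,3,4,5,6}  ✓accept
'c' @ 2: {1,5,7}  ✓accept
'a' @ 3: {}  — no active states
rest 'daeebb' ignored (set empty)
end set {} — state 1 not in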